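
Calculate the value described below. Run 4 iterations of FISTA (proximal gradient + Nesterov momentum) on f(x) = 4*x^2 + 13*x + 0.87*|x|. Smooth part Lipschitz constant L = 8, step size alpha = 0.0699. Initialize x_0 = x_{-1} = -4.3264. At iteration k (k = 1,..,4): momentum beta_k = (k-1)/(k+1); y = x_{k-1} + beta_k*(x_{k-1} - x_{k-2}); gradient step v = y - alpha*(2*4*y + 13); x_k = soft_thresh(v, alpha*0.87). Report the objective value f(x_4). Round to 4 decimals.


FISTA on f(x) = 4*x^2 + 13*x + 0.87*|x|
L = 8, alpha = 0.0699
Iteration 1: beta = 0.0, y = -4.3264 + 0.0*(-4.3264 + 4.3264) = -4.3264
  grad(y) = -21.6112, v = y - alpha*grad = -2.8158
  prox(v) = soft_thresh(-2.8158, 0.0608) = -2.755
Iteration 2: beta = 0.3333, y = -2.755 + 0.3333*(-2.755 + 4.3264) = -2.2312
  grad(y) = -4.8492, v = y - alpha*grad = -1.8922
  prox(v) = soft_thresh(-1.8922, 0.0608) = -1.8314
Iteration 3: beta = 0.5, y = -1.8314 + 0.5*(-1.8314 + 2.755) = -1.3696
  grad(y) = 2.0433, v = y - alpha*grad = -1.5124
  prox(v) = soft_thresh(-1.5124, 0.0608) = -1.4516
Iteration 4: beta = 0.6, y = -1.4516 + 0.6*(-1.4516 + 1.8314) = -1.2237
  grad(y) = 3.2101, v = y - alpha*grad = -1.4481
  prox(v) = soft_thresh(-1.4481, 0.0608) = -1.3873
f(x_4) = 4*(-1.3873)^2 + 13*(-1.3873) + 0.87*|-1.3873| = -9.1296


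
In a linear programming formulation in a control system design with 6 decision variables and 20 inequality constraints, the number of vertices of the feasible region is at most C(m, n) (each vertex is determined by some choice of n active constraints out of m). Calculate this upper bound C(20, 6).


Each vertex corresponds to some choice of n active constraints out of m, so the number of vertices is at most C(m, n) = m! / (n!(m-n)!).
m = 20, n = 6
Numerator: 20 * 19 * 18 * 17 * 16 * 15
Denominator: 6! = 720
C(20, 6) = 38760


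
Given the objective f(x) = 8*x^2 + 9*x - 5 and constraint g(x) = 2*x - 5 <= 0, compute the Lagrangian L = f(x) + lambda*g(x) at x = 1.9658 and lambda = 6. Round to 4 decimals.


Step 1: Evaluate f(x).
f(1.9658) = 8*1.9658^2 + 9*1.9658 - 5 = 43.6072
Step 2: Evaluate g(x).
g(1.9658) = 2*1.9658 - 5 = -1.0684
Step 3: Compute Lagrangian.
L = 43.6072 + 6*-1.0684 = 37.1968


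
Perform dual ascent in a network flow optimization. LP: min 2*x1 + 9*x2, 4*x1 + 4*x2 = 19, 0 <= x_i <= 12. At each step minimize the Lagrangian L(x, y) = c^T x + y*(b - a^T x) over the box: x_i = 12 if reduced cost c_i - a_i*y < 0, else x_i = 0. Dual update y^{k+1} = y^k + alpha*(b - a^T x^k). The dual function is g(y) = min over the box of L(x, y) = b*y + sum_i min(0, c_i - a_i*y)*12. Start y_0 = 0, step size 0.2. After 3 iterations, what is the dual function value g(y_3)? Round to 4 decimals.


Dual ascent for LP: min 2*x1 + 9*x2, 4*x1 + 4*x2 = 19, 0 <= x_i <= 12
Step 1: y^k = 0.0, reduced costs: (2.0, 9.0)
  x^k = (0.0, 0.0), subgradient = b - a^T x = 19.0
  y^{k+1} = 0.0 + 0.2*19.0 = 3.8
Step 2: y^k = 3.8, reduced costs: (-13.2, -6.2)
  x^k = (12.0, 12.0), subgradient = b - a^T x = -77.0
  y^{k+1} = 3.8 + 0.2*-77.0 = -11.6
Step 3: y^k = -11.6, reduced costs: (48.4, 55.4)
  x^k = (0.0, 0.0), subgradient = b - a^T x = 19.0
  y^{k+1} = -11.6 + 0.2*19.0 = -7.8
Dual objective at y_3 = -7.8: reduced costs (33.2, 40.2), box minimizer x = (0.0, 0.0)
g(y_3) = b*y + (c1 - a1*y)*x1 + (c2 - a2*y)*x2 = 19*(-7.8) + 33.2*0.0 + 40.2*0.0 = -148.2 + 0.0 + 0.0 = -148.2


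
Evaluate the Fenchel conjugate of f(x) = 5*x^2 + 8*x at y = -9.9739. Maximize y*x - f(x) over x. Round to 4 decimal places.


f*(y) = sup_x {y*x - a*x^2 - b*x} = sup_x {(y-b)*x - a*x^2}
FOC: (y - b) - 2a*x = 0 => x* = (y - b)/(2a)
x* = (-9.9739 - 8)/(2*5) = -1.7974
f*(-9.9739) = (y-b)^2/(4a) = (-9.9739 - 8)^2/(4*5)
= 323.0611/20 = 16.1531


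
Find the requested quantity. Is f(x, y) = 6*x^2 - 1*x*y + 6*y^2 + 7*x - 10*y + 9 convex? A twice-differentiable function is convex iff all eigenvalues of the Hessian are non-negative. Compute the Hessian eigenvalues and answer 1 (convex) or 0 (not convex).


The Hessian of f(x,y) = 6*x^2 - 1*x*y + 6*y^2 + 7*x - 10*y + 9 is:
H = [[12, -1], [-1, 12]]
Trace = 12 + 12 = 24
Determinant = 12*12 - (-1)^2 = 143
Discriminant = (24)^2 - 4*143 = 4.0
Eigenvalues: lambda_1 = 11.0, lambda_2 = 13.0
The function is convex.

1


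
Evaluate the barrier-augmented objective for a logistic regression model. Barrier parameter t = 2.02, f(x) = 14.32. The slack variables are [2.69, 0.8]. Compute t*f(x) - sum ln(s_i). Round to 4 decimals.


Step 1: Compute log-barrier.
ln values: [0.9895, -0.2231]
phi = -(0.9895 - 0.2231) = -0.7664
Step 2: Compute augmented objective.
t*f(x) = 2.02*14.32 = 28.9264
Total = 28.9264 - 0.7664 = 28.16


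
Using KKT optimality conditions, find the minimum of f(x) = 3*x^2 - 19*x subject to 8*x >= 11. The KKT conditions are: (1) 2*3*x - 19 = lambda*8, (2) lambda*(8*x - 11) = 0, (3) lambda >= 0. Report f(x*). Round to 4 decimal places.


Step 1: Try lambda = 0 (constraint inactive).
Stationarity: 2*3*x - 19 = 0
x* = 19/(2*3) = 19/6 = 3.1667 (rounded; the exact value 19/6 is used below)
Check constraint: 8*3.1667 = 25.3336 >= 11 -- satisfied.
Step 2: Compute optimal value.
f(x*) = 3*(19/6)^2 - 19*(19/6) = -30.0833


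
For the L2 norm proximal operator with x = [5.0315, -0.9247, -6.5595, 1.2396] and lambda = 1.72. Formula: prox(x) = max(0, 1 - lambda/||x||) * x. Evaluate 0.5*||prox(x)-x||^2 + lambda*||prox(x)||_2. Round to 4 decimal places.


Step 1: Compute ||x||.
||x|| = 8.4104
Step 2: Compute scaling factor.
scale = max(0, 1 - 1.72/8.4104) = 0.7955
Step 3: prox(x) = [4.0025, -0.7356, -5.218, 0.9861]
||prox(x)|| = 6.6904
Step 4: Proximal objective.
0.5*||prox-x||^2 = 1.4792
lambda*||prox|| = 11.5075
Total = 12.9867


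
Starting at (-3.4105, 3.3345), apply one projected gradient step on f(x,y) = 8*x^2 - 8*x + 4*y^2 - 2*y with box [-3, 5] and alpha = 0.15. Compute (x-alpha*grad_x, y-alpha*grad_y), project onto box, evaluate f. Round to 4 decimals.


Step 1: Compute gradient at (-3.4105, 3.3345).
grad_x = 2*8*-3.4105 - 8 = -62.568
grad_y = 2*4*3.3345 - 2 = 24.676
Step 2: Gradient step.
x_raw = -3.4105 - 0.15*-62.568 = 5.9747
y_raw = 3.3345 - 0.15*24.676 = -0.3669
Step 3: Project onto [-3, 5].
x_proj = clip(5.9747) = 5.0
y_proj = clip(-0.3669) = -0.3669
Step 4: Evaluate f.
f(5.0, -0.3669) = 161.2723


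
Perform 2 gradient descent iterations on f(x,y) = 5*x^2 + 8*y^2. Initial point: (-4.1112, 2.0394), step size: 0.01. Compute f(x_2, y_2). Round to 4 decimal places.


Gradient descent on f(x,y) = 5*x^2 + 8*y^2.
Starting point: (-4.1112, 2.0394), alpha = 0.01
Step 1: grad_x = 2*5*-4.1112 = -41.112, grad_y = 2*8*2.0394 = 32.6304
  x_1 = -4.1112 - 0.01*-41.112 = -3.7001
  y_1 = 2.0394 - 0.01*32.6304 = 1.7131
Step 2: grad_x = 2*5*-3.7001 = -37.0008, grad_y = 2*8*1.7131 = 27.4095
  x_2 = -3.7001 - 0.01*-37.0008 = -3.3301
  y_2 = 1.7131 - 0.01*27.4095 = 1.439
f(-3.3301, 1.439) = 5*(-3.3301)^2 + 8*1.439^2 = 72.0127


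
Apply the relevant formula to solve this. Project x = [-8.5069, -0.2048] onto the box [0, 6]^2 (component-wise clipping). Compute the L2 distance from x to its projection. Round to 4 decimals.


Project each component onto [0, 6].
clip(-8.5069) = 0.0, clip(-0.2048) = 0.0
Projection = [0.0, 0.0]
Squared diffs: [72.3673, 0.0419]
Distance = sqrt(72.4092) = 8.5094


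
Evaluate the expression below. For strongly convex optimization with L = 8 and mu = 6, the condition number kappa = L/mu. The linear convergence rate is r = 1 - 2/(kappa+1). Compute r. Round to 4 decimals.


Step 1: Compute the condition number.
kappa = L/mu = 8/6 = 1.3333
Step 2: Compute the convergence rate.
r = 1 - 2/(kappa + 1) = 1 - 2*mu/(L + mu) = (L - mu)/(L + mu) = 2/14 = 0.1429


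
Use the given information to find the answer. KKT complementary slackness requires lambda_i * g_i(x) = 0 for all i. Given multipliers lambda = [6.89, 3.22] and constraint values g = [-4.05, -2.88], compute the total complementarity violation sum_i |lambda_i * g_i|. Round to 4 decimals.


KKT complementary slackness check:
lambda_1 * g_1 = 6.89 * -4.05 = -27.9045
lambda_2 * g_2 = 3.22 * -2.88 = -9.2736
Total violation = 27.9045 + 9.2736 = 37.1781


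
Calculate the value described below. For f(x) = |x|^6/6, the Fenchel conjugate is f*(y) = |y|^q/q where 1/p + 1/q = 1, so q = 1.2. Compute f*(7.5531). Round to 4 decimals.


The conjugate exponent q satisfies 1/p + 1/q = 1.
p = 6, so q = 6/(6 - 1) = 1.2
|y|^q = 7.5531^1.2 = 11.3175
f*(7.5531) = 11.3175 / 1.2 = 9.4312


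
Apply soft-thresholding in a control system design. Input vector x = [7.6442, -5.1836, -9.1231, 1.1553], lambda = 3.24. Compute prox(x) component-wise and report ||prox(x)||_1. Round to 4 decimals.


Soft-thresholding with lambda = 3.24:
prox(7.6442) = sign(7.6442)*max(|7.6442| - 3.24, 0) = 4.4042
prox(-5.1836) = sign(-5.1836)*max(|-5.1836| - 3.24, 0) = -1.9436
prox(-9.1231) = sign(-9.1231)*max(|-9.1231| - 3.24, 0) = -5.8831
prox(1.1553) = sign(1.1553)*max(|1.1553| - 3.24, 0) = 0.0
prox(x) = [4.4042, -1.9436, -5.8831, 0.0]
||prox(x)||_1 = 4.4042 + 1.9436 + 5.8831 + 0.0 = 12.2309


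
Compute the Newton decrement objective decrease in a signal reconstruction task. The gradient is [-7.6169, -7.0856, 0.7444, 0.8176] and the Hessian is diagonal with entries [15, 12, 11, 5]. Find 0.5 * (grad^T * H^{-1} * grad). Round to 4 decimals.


Step 1: H is diagonal, so H^(-1) * g = [-0.5078, -0.5905, 0.0677, 0.1635].
Step 2: g^T H^(-1) g = sum_i g_i^2 / H_ii
  = (-7.6169)^2/15 + (-7.0856)^2/12 + (0.7444)^2/11 + (0.8176)^2/5
  = 3.8678 + 4.1838 + 0.0504 + 0.1337 = 8.2357
Step 3: Objective decrease = 0.5 * g^T H^(-1) g = 4.1178


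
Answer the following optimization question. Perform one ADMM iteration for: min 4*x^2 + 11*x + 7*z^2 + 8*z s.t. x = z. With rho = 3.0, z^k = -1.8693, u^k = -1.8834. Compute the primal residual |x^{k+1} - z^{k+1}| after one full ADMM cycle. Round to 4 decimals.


ADMM iteration with rho = 3.0, z^k = -1.8693, u^k = -1.8834
Step 1: x-update.
Minimize 4*x^2 + 11*x + (3.0/2)*(x + 1.8693 - 1.8834)^2
FOC: (2*4 + 3.0)*x = -11 + 3.0*(-1.8693 + 1.8834)
x^{k+1} = -0.9962
Step 2: z-update.
Minimize 7*z^2 + 8*z + (3.0/2)*(-0.9962 - z - 1.8834)^2
FOC: (2*7 + 3.0)*z = -8 + 3.0*(-0.9962 - 1.8834)
z^{k+1} = -0.9787
Step 3: u-update.
u^{k+1} = -1.8834 - 0.9962 + 0.9787 = -1.9008
Step 4: Primal residual = |-0.9962 + 0.9787| = 0.0174


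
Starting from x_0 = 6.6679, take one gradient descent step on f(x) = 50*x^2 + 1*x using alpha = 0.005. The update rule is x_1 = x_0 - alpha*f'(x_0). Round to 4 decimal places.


We compute the gradient at x_0 and apply the update.
f'(x) = 100*x + 1
f'(6.6679) = 100*6.6679 + 1 = 667.79
x_1 = 6.6679 - 0.005*667.79 = 3.329


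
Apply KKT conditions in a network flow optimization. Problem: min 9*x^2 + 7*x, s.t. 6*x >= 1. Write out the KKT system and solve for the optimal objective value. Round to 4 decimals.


Step 1: Try lambda = 0 (constraint inactive).
x_unc = -7/(2*9) = -0.3889
Check: 6*-0.3889 = -2.3334 < 1 -- violated!
Step 2: Constraint must be active: 6*x = 1
x* = 1/6 = 0.1667 (rounded; the exact value 1/6 is used below)
lambda = (2*9*(1/6) + 7)/6 = 1.6667
Step 3: Compute optimal value.
f(x*) = 9*(1/6)^2 + 7*(1/6) = 1.4167


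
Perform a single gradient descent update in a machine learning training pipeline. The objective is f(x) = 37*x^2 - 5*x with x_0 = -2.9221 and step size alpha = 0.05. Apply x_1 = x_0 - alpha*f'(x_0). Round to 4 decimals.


We compute the gradient at x_0 and apply the update.
f'(x) = 74*x - 5
f'(-2.9221) = 74*-2.9221 - 5 = -221.2354
x_1 = -2.9221 - 0.05*-221.2354 = 8.1397


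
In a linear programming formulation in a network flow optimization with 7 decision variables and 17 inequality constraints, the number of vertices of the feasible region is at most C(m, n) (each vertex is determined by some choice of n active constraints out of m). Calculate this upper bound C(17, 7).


Each vertex corresponds to some choice of n active constraints out of m, so the number of vertices is at most C(m, n) = m! / (n!(m-n)!).
m = 17, n = 7
Numerator: 17 * 16 * 15 * 14 * 13 * 12 * 11
Denominator: 7! = 5040
C(17, 7) = 19448


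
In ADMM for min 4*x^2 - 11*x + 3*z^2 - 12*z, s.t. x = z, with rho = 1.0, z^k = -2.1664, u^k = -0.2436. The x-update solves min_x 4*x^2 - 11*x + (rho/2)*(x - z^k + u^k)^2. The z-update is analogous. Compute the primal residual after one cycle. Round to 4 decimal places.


ADMM iteration with rho = 1.0, z^k = -2.1664, u^k = -0.2436
Step 1: x-update.
Minimize 4*x^2 - 11*x + (1.0/2)*(x + 2.1664 - 0.2436)^2
FOC: (2*4 + 1.0)*x = 11 + 1.0*(-2.1664 + 0.2436)
x^{k+1} = 1.0086
Step 2: z-update.
Minimize 3*z^2 - 12*z + (1.0/2)*(1.0086 - z - 0.2436)^2
FOC: (2*3 + 1.0)*z = 12 + 1.0*(1.0086 - 0.2436)
z^{k+1} = 1.8236
Step 3: u-update.
u^{k+1} = -0.2436 + 1.0086 - 1.8236 = -1.0586
Step 4: Primal residual = |1.0086 - 1.8236| = 0.815


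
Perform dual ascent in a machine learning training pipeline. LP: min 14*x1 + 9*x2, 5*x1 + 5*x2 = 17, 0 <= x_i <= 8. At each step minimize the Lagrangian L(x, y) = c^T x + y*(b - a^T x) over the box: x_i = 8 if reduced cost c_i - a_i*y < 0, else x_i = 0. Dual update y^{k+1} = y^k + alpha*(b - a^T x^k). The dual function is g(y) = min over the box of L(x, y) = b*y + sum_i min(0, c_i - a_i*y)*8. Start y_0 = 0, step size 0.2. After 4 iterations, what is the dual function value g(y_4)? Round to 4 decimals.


Dual ascent for LP: min 14*x1 + 9*x2, 5*x1 + 5*x2 = 17, 0 <= x_i <= 8
Step 1: y^k = 0.0, reduced costs: (14.0, 9.0)
  x^k = (0.0, 0.0), subgradient = b - a^T x = 17.0
  y^{k+1} = 0.0 + 0.2*17.0 = 3.4
Step 2: y^k = 3.4, reduced costs: (-3.0, -8.0)
  x^k = (8.0, 8.0), subgradient = b - a^T x = -63.0
  y^{k+1} = 3.4 + 0.2*-63.0 = -9.2
Step 3: y^k = -9.2, reduced costs: (60.0, 55.0)
  x^k = (0.0, 0.0), subgradient = b - a^T x = 17.0
  y^{k+1} = -9.2 + 0.2*17.0 = -5.8
Step 4: y^k = -5.8, reduced costs: (43.0, 38.0)
  x^k = (0.0, 0.0), subgradient = b - a^T x = 17.0
  y^{k+1} = -5.8 + 0.2*17.0 = -2.4
Dual objective at y_4 = -2.4: reduced costs (26.0, 21.0), box minimizer x = (0.0, 0.0)
g(y_4) = b*y + (c1 - a1*y)*x1 + (c2 - a2*y)*x2 = 17*(-2.4) + 26.0*0.0 + 21.0*0.0 = -40.8 + 0.0 + 0.0 = -40.8


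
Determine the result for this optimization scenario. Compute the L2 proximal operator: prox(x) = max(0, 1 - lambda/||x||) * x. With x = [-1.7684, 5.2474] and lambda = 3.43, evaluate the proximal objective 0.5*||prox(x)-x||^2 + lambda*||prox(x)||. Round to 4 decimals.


Step 1: Compute ||x||.
||x|| = 5.5374
Step 2: Compute scaling factor.
scale = max(0, 1 - 3.43/5.5374) = 0.3806
Step 3: prox(x) = [-0.673, 1.997]
||prox(x)|| = 2.1074
Step 4: Proximal objective.
0.5*||prox-x||^2 = 5.8825
lambda*||prox|| = 7.2284
Total = 13.1107


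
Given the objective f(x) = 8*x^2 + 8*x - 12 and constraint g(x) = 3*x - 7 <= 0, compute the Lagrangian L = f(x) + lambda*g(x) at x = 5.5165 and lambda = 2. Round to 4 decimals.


Step 1: Evaluate f(x).
f(5.5165) = 8*5.5165^2 + 8*5.5165 - 12 = 275.5862
Step 2: Evaluate g(x).
g(5.5165) = 3*5.5165 - 7 = 9.5495
Step 3: Compute Lagrangian.
L = 275.5862 + 2*9.5495 = 294.6852


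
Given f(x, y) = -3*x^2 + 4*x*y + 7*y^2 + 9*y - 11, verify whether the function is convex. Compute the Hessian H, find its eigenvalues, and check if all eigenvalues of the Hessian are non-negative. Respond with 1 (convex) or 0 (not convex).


The Hessian of f(x,y) = -3*x^2 + 4*x*y + 7*y^2 + 9*y - 11 is:
H = [[-6, 4], [4, 14]]
Trace = -6 + 14 = 8
Determinant = -6*14 - (4)^2 = -100
Discriminant = (8)^2 - 4*-100 = 464.0
Eigenvalues: lambda_1 = -6.7703, lambda_2 = 14.7703
The function is not convex.

0


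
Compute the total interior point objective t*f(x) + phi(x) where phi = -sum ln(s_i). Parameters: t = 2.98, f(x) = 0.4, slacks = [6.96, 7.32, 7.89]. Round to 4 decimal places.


Step 1: Compute log-barrier.
ln values: [1.9402, 1.9906, 2.0656]
phi = -(1.9402 + 1.9906 + 2.0656) = -5.9964
Step 2: Compute augmented objective.
t*f(x) = 2.98*0.4 = 1.192
Total = 1.192 - 5.9964 = -4.8044


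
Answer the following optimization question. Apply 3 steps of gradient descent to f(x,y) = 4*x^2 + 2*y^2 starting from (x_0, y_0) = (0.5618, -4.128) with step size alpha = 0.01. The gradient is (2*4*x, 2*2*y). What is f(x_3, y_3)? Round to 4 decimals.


Gradient descent on f(x,y) = 4*x^2 + 2*y^2.
Starting point: (0.5618, -4.128), alpha = 0.01
Step 1: grad_x = 2*4*0.5618 = 4.4944, grad_y = 2*2*-4.128 = -16.512
  x_1 = 0.5618 - 0.01*4.4944 = 0.5169
  y_1 = -4.128 - 0.01*-16.512 = -3.9629
Step 2: grad_x = 2*4*0.5169 = 4.1348, grad_y = 2*2*-3.9629 = -15.8515
  x_2 = 0.5169 - 0.01*4.1348 = 0.4755
  y_2 = -3.9629 - 0.01*-15.8515 = -3.8044
Step 3: grad_x = 2*4*0.4755 = 3.8041, grad_y = 2*2*-3.8044 = -15.2175
  x_3 = 0.4755 - 0.01*3.8041 = 0.4375
  y_3 = -3.8044 - 0.01*-15.2175 = -3.6522
f(0.4375, -3.6522) = 4*0.4375^2 + 2*(-3.6522)^2 = 27.4425


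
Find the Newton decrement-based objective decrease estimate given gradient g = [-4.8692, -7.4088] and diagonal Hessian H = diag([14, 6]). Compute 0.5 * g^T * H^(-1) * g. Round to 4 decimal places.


Step 1: H is diagonal, so H^(-1) * g = [-0.3478, -1.2348].
Step 2: g^T H^(-1) g = sum_i g_i^2 / H_ii
  = (-4.8692)^2/14 + (-7.4088)^2/6
  = 1.6935 + 9.1484 = 10.8419
Step 3: Objective decrease = 0.5 * g^T H^(-1) g = 5.4209


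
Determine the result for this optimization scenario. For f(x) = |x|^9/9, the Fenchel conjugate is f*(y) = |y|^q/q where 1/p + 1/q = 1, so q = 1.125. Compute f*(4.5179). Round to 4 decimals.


The conjugate exponent q satisfies 1/p + 1/q = 1.
p = 9, so q = 9/(9 - 1) = 1.125
|y|^q = 4.5179^1.125 = 5.4551
f*(4.5179) = 5.4551 / 1.125 = 4.849


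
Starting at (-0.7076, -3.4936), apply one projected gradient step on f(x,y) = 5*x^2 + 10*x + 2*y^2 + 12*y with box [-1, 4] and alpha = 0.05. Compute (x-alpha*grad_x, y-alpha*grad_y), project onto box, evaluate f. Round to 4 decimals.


Step 1: Compute gradient at (-0.7076, -3.4936).
grad_x = 2*5*-0.7076 + 10 = 2.924
grad_y = 2*2*-3.4936 + 12 = -1.9744
Step 2: Gradient step.
x_raw = -0.7076 - 0.05*2.924 = -0.8538
y_raw = -3.4936 - 0.05*-1.9744 = -3.3949
Step 3: Project onto [-1, 4].
x_proj = clip(-0.8538) = -0.8538
y_proj = clip(-3.3949) = -1.0
Step 4: Evaluate f.
f(-0.8538, -1.0) = -14.8931


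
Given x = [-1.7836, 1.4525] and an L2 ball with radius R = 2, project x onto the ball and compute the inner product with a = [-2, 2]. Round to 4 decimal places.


Step 1: Compute ||x|| (intermediates to 6 decimals).
||x|| = sqrt((-1.7836)^2 + 1.4525^2) = 2.300214
Step 2: Project.
Since ||x|| > R, scale = R/||x|| = 2/2.300214 = 0.869484, proj(x) = scale * x
proj(x) = [-1.550812, 1.262926]
Step 3: Dot product.
a^T * proj(x) = -2*(-1.550812) + 2*1.262926 = 5.6275


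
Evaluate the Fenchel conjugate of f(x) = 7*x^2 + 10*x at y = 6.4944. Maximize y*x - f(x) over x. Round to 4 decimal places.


f*(y) = sup_x {y*x - a*x^2 - b*x} = sup_x {(y-b)*x - a*x^2}
FOC: (y - b) - 2a*x = 0 => x* = (y - b)/(2a)
x* = (6.4944 - 10)/(2*7) = -0.2504
f*(6.4944) = (y-b)^2/(4a) = (6.4944 - 10)^2/(4*7)
= 12.2892/28 = 0.4389


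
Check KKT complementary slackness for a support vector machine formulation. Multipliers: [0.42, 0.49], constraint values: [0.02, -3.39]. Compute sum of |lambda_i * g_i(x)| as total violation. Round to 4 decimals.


KKT complementary slackness check:
lambda_1 * g_1 = 0.42 * 0.02 = 0.0084
lambda_2 * g_2 = 0.49 * -3.39 = -1.6611
Total violation = 0.0084 + 1.6611 = 1.6695


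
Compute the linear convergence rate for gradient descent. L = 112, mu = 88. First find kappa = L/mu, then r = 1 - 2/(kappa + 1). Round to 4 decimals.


Step 1: Compute the condition number.
kappa = L/mu = 112/88 = 1.2727
Step 2: Compute the convergence rate.
r = 1 - 2/(kappa + 1) = 1 - 2*mu/(L + mu) = (L - mu)/(L + mu) = 24/200 = 0.12


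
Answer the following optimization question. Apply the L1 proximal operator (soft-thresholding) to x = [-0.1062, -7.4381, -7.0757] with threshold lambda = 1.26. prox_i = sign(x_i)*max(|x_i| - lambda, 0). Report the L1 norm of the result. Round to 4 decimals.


Soft-thresholding with lambda = 1.26:
prox(-0.1062) = sign(-0.1062)*max(|-0.1062| - 1.26, 0) = 0.0
prox(-7.4381) = sign(-7.4381)*max(|-7.4381| - 1.26, 0) = -6.1781
prox(-7.0757) = sign(-7.0757)*max(|-7.0757| - 1.26, 0) = -5.8157
prox(x) = [0.0, -6.1781, -5.8157]
||prox(x)||_1 = 0.0 + 6.1781 + 5.8157 = 11.9938


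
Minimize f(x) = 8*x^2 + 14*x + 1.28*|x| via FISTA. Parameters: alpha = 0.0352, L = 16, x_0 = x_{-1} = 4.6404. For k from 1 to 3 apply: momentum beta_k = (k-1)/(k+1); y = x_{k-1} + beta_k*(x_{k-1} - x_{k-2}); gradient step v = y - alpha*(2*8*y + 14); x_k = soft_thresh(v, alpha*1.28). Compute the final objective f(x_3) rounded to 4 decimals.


FISTA on f(x) = 8*x^2 + 14*x + 1.28*|x|
L = 16, alpha = 0.0352
Iteration 1: beta = 0.0, y = 4.6404 + 0.0*(4.6404 - 4.6404) = 4.6404
  grad(y) = 88.2464, v = y - alpha*grad = 1.5341
  prox(v) = soft_thresh(1.5341, 0.0451) = 1.4891
Iteration 2: beta = 0.3333, y = 1.4891 + 0.3333*(1.4891 - 4.6404) = 0.4386
  grad(y) = 21.018, v = y - alpha*grad = -0.3012
  prox(v) = soft_thresh(-0.3012, 0.0451) = -0.2562
Iteration 3: beta = 0.5, y = -0.2562 + 0.5*(-0.2562 - 1.4891) = -1.1288
  grad(y) = -4.0602, v = y - alpha*grad = -0.9858
  prox(v) = soft_thresh(-0.9858, 0.0451) = -0.9408
f(x_3) = 8*(-0.9408)^2 + 14*(-0.9408) + 1.28*|-0.9408| = -4.8862


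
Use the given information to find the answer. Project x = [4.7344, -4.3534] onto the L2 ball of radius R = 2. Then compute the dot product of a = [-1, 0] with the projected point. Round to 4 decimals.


Step 1: Compute ||x|| (intermediates to 6 decimals).
||x|| = sqrt(4.7344^2 + (-4.3534)^2) = 6.43169
Step 2: Project.
Since ||x|| > R, scale = R/||x|| = 2/6.43169 = 0.31096, proj(x) = scale * x
proj(x) = [1.472209, -1.353733]
Step 3: Dot product.
a^T * proj(x) = -1*1.472209 + 0*(-1.353733) = -1.4722


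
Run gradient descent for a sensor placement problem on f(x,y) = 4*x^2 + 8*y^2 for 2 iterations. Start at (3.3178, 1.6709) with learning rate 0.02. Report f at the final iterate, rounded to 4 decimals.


Gradient descent on f(x,y) = 4*x^2 + 8*y^2.
Starting point: (3.3178, 1.6709), alpha = 0.02
Step 1: grad_x = 2*4*3.3178 = 26.5424, grad_y = 2*8*1.6709 = 26.7344
  x_1 = 3.3178 - 0.02*26.5424 = 2.787
  y_1 = 1.6709 - 0.02*26.7344 = 1.1362
Step 2: grad_x = 2*4*2.787 = 22.2956, grad_y = 2*8*1.1362 = 18.1794
  x_2 = 2.787 - 0.02*22.2956 = 2.341
  y_2 = 1.1362 - 0.02*18.1794 = 0.7726
f(2.341, 0.7726) = 4*2.341^2 + 8*0.7726^2 = 26.6975


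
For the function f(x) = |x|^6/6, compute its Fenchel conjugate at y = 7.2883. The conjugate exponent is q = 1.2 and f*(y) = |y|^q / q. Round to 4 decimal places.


The conjugate exponent q satisfies 1/p + 1/q = 1.
p = 6, so q = 6/(6 - 1) = 1.2
|y|^q = 7.2883^1.2 = 10.8431
f*(7.2883) = 10.8431 / 1.2 = 9.0359


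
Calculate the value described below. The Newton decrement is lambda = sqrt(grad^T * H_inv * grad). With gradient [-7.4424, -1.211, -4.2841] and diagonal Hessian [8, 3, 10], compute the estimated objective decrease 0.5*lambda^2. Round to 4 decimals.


Step 1: H is diagonal, so H^(-1) * g = [-0.9303, -0.4037, -0.4284].
Step 2: g^T H^(-1) g = sum_i g_i^2 / H_ii
  = (-7.4424)^2/8 + (-1.211)^2/3 + (-4.2841)^2/10
  = 6.9237 + 0.4888 + 1.8354 = 9.2479
Step 3: Objective decrease = 0.5 * g^T H^(-1) g = 4.6239


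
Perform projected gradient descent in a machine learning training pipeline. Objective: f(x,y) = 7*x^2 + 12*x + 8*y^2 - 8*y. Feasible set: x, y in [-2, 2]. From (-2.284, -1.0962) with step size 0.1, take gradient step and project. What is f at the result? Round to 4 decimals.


Step 1: Compute gradient at (-2.284, -1.0962).
grad_x = 2*7*-2.284 + 12 = -19.976
grad_y = 2*8*-1.0962 - 8 = -25.5392
Step 2: Gradient step.
x_raw = -2.284 - 0.1*-19.976 = -0.2864
y_raw = -1.0962 - 0.1*-25.5392 = 1.4577
Step 3: Project onto [-2, 2].
x_proj = clip(-0.2864) = -0.2864
y_proj = clip(1.4577) = 1.4577
Step 4: Evaluate f.
f(-0.2864, 1.4577) = 2.4752


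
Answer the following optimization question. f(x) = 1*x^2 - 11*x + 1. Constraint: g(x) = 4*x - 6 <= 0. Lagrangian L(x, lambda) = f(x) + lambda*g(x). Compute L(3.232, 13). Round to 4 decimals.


Step 1: Evaluate f(x).
f(3.232) = 1*3.232^2 - 11*3.232 + 1 = -24.1062
Step 2: Evaluate g(x).
g(3.232) = 4*3.232 - 6 = 6.928
Step 3: Compute Lagrangian.
L = -24.1062 + 13*6.928 = 65.9578


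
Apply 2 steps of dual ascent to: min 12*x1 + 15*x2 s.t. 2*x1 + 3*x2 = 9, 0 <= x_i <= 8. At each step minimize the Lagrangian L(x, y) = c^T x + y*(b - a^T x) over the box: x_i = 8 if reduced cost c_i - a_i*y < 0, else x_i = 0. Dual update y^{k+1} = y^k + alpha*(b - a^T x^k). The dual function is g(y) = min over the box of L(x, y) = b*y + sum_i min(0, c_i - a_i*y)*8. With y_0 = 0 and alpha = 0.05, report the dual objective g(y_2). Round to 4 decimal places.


Dual ascent for LP: min 12*x1 + 15*x2, 2*x1 + 3*x2 = 9, 0 <= x_i <= 8
Step 1: y^k = 0.0, reduced costs: (12.0, 15.0)
  x^k = (0.0, 0.0), subgradient = b - a^T x = 9.0
  y^{k+1} = 0.0 + 0.05*9.0 = 0.45
Step 2: y^k = 0.45, reduced costs: (11.1, 13.65)
  x^k = (0.0, 0.0), subgradient = b - a^T x = 9.0
  y^{k+1} = 0.45 + 0.05*9.0 = 0.9
Dual objective at y_2 = 0.9: reduced costs (10.2, 12.3), box minimizer x = (0.0, 0.0)
g(y_2) = b*y + (c1 - a1*y)*x1 + (c2 - a2*y)*x2 = 9*0.9 + 10.2*0.0 + 12.3*0.0 = 8.1 + 0.0 + 0.0 = 8.1


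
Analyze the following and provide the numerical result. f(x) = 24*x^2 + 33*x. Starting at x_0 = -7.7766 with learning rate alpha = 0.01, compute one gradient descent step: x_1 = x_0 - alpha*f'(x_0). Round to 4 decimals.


We compute the gradient at x_0 and apply the update.
f'(x) = 48*x + 33
f'(-7.7766) = 48*-7.7766 + 33 = -340.2768
x_1 = -7.7766 - 0.01*-340.2768 = -4.3738


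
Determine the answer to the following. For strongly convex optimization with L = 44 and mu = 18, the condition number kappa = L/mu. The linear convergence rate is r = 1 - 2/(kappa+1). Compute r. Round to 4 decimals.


Step 1: Compute the condition number.
kappa = L/mu = 44/18 = 2.4444
Step 2: Compute the convergence rate.
r = 1 - 2/(kappa + 1) = 1 - 2*mu/(L + mu) = (L - mu)/(L + mu) = 26/62 = 0.4194


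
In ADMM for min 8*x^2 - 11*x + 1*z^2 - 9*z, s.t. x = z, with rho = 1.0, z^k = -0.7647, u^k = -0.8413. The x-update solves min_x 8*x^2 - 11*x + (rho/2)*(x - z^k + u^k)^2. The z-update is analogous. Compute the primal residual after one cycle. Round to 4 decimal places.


ADMM iteration with rho = 1.0, z^k = -0.7647, u^k = -0.8413
Step 1: x-update.
Minimize 8*x^2 - 11*x + (1.0/2)*(x + 0.7647 - 0.8413)^2
FOC: (2*8 + 1.0)*x = 11 + 1.0*(-0.7647 + 0.8413)
x^{k+1} = 0.6516
Step 2: z-update.
Minimize 1*z^2 - 9*z + (1.0/2)*(0.6516 - z - 0.8413)^2
FOC: (2*1 + 1.0)*z = 9 + 1.0*(0.6516 - 0.8413)
z^{k+1} = 2.9368
Step 3: u-update.
u^{k+1} = -0.8413 + 0.6516 - 2.9368 = -3.1265
Step 4: Primal residual = |0.6516 - 2.9368| = 2.2852


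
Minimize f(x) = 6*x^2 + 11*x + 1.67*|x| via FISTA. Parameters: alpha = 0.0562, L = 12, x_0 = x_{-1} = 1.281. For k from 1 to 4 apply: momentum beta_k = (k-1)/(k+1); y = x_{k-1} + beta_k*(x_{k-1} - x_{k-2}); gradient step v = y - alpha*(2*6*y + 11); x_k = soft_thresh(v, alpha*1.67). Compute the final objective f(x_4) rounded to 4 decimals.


FISTA on f(x) = 6*x^2 + 11*x + 1.67*|x|
L = 12, alpha = 0.0562
Iteration 1: beta = 0.0, y = 1.281 + 0.0*(1.281 - 1.281) = 1.281
  grad(y) = 26.372, v = y - alpha*grad = -0.2011
  prox(v) = soft_thresh(-0.2011, 0.0939) = -0.1073
Iteration 2: beta = 0.3333, y = -0.1073 + 0.3333*(-0.1073 - 1.281) = -0.57
  grad(y) = 4.16, v = y - alpha*grad = -0.8038
  prox(v) = soft_thresh(-0.8038, 0.0939) = -0.7099
Iteration 3: beta = 0.5, y = -0.7099 + 0.5*(-0.7099 + 0.1073) = -1.0113
  grad(y) = -1.1354, v = y - alpha*grad = -0.9475
  prox(v) = soft_thresh(-0.9475, 0.0939) = -0.8536
Iteration 4: beta = 0.6, y = -0.8536 + 0.6*(-0.8536 + 0.7099) = -0.9398
  grad(y) = -0.2779, v = y - alpha*grad = -0.9242
  prox(v) = soft_thresh(-0.9242, 0.0939) = -0.8304
f(x_4) = 6*(-0.8304)^2 + 11*(-0.8304) + 1.67*|-0.8304| = -3.6103


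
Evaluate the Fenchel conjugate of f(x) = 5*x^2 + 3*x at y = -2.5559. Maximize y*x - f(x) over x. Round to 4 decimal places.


f*(y) = sup_x {y*x - a*x^2 - b*x} = sup_x {(y-b)*x - a*x^2}
FOC: (y - b) - 2a*x = 0 => x* = (y - b)/(2a)
x* = (-2.5559 - 3)/(2*5) = -0.5556
f*(-2.5559) = (y-b)^2/(4a) = (-2.5559 - 3)^2/(4*5)
= 30.868/20 = 1.5434


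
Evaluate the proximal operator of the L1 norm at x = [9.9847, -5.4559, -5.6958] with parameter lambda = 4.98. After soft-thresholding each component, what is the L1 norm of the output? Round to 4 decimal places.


Soft-thresholding with lambda = 4.98:
prox(9.9847) = sign(9.9847)*max(|9.9847| - 4.98, 0) = 5.0047
prox(-5.4559) = sign(-5.4559)*max(|-5.4559| - 4.98, 0) = -0.4759
prox(-5.6958) = sign(-5.6958)*max(|-5.6958| - 4.98, 0) = -0.7158
prox(x) = [5.0047, -0.4759, -0.7158]
||prox(x)||_1 = 5.0047 + 0.4759 + 0.7158 = 6.1964


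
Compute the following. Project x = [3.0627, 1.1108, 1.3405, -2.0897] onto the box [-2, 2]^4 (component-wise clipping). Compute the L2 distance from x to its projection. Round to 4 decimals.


Project each component onto [-2, 2].
clip(3.0627) = 2.0, clip(1.1108) = 1.1108, clip(1.3405) = 1.3405, clip(-2.0897) = -2.0
Projection = [2.0, 1.1108, 1.3405, -2.0]
Squared diffs: [1.1293, 0.0, 0.0, 0.008]
Distance = sqrt(1.1373) = 1.0665


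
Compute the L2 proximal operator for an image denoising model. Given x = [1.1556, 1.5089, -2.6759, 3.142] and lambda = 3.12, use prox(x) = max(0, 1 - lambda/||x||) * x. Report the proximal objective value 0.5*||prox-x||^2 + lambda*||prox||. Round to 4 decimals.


Step 1: Compute ||x||.
||x|| = 4.5437
Step 2: Compute scaling factor.
scale = max(0, 1 - 3.12/4.5437) = 0.3133
Step 3: prox(x) = [0.3621, 0.4728, -0.8384, 0.9845]
||prox(x)|| = 1.4237
Step 4: Proximal objective.
0.5*||prox-x||^2 = 4.8672
lambda*||prox|| = 4.4419
Total = 9.309


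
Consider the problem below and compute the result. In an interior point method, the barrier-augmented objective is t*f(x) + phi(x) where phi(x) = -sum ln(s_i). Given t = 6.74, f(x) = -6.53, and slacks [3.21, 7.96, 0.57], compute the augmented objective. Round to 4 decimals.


Step 1: Compute log-barrier.
ln values: [1.1663, 2.0744, -0.5621]
phi = -(1.1663 + 2.0744 - 0.5621) = -2.6786
Step 2: Compute augmented objective.
t*f(x) = 6.74*-6.53 = -44.0122
Total = -44.0122 - 2.6786 = -46.6908


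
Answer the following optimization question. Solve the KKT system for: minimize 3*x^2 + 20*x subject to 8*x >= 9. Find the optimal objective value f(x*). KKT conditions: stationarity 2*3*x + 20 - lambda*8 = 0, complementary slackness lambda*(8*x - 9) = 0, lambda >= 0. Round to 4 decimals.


Step 1: Try lambda = 0 (constraint inactive).
x_unc = -20/(2*3) = -3.3333
Check: 8*-3.3333 = -26.6664 < 9 -- violated!
Step 2: Constraint must be active: 8*x = 9
x* = 9/8 = 1.125
lambda = (2*3*1.125 + 20)/8 = 3.3438
Step 3: Compute optimal value.
f(x*) = 3*1.125^2 + 20*1.125 = 26.2969


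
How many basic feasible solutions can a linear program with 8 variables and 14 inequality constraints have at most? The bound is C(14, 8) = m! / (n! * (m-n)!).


Each vertex corresponds to some choice of n active constraints out of m, so the number of vertices is at most C(m, n) = m! / (n!(m-n)!).
m = 14, n = 8
Numerator: 14 * 13 * 12 * 11 * 10 * 9 * 8 * 7
Denominator: 8! = 40320
C(14, 8) = 3003


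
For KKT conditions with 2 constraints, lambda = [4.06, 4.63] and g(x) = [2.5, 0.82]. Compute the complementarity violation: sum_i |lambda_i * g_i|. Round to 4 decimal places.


KKT complementary slackness check:
lambda_1 * g_1 = 4.06 * 2.5 = 10.15
lambda_2 * g_2 = 4.63 * 0.82 = 3.7966
Total violation = 10.15 + 3.7966 = 13.9466


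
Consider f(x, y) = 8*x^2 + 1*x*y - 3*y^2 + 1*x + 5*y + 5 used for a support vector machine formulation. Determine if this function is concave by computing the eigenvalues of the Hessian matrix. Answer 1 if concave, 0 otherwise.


The Hessian of f(x,y) = 8*x^2 + 1*x*y - 3*y^2 + 1*x + 5*y + 5 is:
H = [[16, 1], [1, -6]]
Trace = 16 - 6 = 10
Determinant = 16*-6 - (1)^2 = -97
Discriminant = (10)^2 - 4*-97 = 488.0
Eigenvalues: lambda_1 = -6.0454, lambda_2 = 16.0454
The function is not concave.

0


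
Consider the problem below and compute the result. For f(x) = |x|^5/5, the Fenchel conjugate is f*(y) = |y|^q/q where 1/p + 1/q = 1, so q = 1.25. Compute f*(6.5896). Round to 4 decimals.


The conjugate exponent q satisfies 1/p + 1/q = 1.
p = 5, so q = 5/(5 - 1) = 1.25
|y|^q = 6.5896^1.25 = 10.5578
f*(6.5896) = 10.5578 / 1.25 = 8.4462


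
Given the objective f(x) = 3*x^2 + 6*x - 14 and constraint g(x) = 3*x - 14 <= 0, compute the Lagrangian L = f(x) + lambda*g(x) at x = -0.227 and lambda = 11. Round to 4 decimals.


Step 1: Evaluate f(x).
f(-0.227) = 3*(-0.227)^2 + 6*(-0.227) - 14 = -15.2074
Step 2: Evaluate g(x).
g(-0.227) = 3*-0.227 - 14 = -14.681
Step 3: Compute Lagrangian.
L = -15.2074 + 11*-14.681 = -176.6984


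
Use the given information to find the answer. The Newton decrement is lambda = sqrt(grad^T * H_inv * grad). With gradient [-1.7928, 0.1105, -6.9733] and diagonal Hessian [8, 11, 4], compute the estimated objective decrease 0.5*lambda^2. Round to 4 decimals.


Step 1: H is diagonal, so H^(-1) * g = [-0.2241, 0.01, -1.7433].
Step 2: g^T H^(-1) g = sum_i g_i^2 / H_ii
  = (-1.7928)^2/8 + (0.1105)^2/11 + (-6.9733)^2/4
  = 0.4018 + 0.0011 + 12.1567 = 12.5596
Step 3: Objective decrease = 0.5 * g^T H^(-1) g = 6.2798


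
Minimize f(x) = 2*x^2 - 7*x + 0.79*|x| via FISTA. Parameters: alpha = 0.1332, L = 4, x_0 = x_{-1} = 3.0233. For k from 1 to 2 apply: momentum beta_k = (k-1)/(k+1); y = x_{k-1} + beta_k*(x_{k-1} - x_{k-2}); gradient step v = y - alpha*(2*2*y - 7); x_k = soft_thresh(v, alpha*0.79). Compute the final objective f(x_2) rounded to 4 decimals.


FISTA on f(x) = 2*x^2 - 7*x + 0.79*|x|
L = 4, alpha = 0.1332
Iteration 1: beta = 0.0, y = 3.0233 + 0.0*(3.0233 - 3.0233) = 3.0233
  grad(y) = 5.0932, v = y - alpha*grad = 2.3449
  prox(v) = soft_thresh(2.3449, 0.1052) = 2.2397
Iteration 2: beta = 0.3333, y = 2.2397 + 0.3333*(2.2397 - 3.0233) = 1.9784
  grad(y) = 0.9138, v = y - alpha*grad = 1.8567
  prox(v) = soft_thresh(1.8567, 0.1052) = 1.7515
f(x_2) = 2*1.7515^2 - 7*1.7515 + 0.79*|1.7515| = -4.7413


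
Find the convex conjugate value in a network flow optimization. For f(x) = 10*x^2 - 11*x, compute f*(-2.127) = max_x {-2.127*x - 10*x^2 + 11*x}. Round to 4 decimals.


f*(y) = sup_x {y*x - a*x^2 - b*x} = sup_x {(y-b)*x - a*x^2}
FOC: (y - b) - 2a*x = 0 => x* = (y - b)/(2a)
x* = (-2.127 + 11)/(2*10) = 0.4437
f*(-2.127) = (y-b)^2/(4a) = (-2.127 + 11)^2/(4*10)
= 78.7301/40 = 1.9683


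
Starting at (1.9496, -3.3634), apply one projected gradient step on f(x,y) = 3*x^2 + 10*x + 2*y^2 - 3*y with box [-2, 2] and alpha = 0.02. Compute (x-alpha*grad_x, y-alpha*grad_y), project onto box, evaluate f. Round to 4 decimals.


Step 1: Compute gradient at (1.9496, -3.3634).
grad_x = 2*3*1.9496 + 10 = 21.6976
grad_y = 2*2*-3.3634 - 3 = -16.4536
Step 2: Gradient step.
x_raw = 1.9496 - 0.02*21.6976 = 1.5156
y_raw = -3.3634 - 0.02*-16.4536 = -3.0343
Step 3: Project onto [-2, 2].
x_proj = clip(1.5156) = 1.5156
y_proj = clip(-3.0343) = -2.0
Step 4: Evaluate f.
f(1.5156, -2.0) = 36.048


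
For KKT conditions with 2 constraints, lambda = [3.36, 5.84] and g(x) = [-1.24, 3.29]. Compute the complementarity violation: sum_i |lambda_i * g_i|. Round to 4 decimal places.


KKT complementary slackness check:
lambda_1 * g_1 = 3.36 * -1.24 = -4.1664
lambda_2 * g_2 = 5.84 * 3.29 = 19.2136
Total violation = 4.1664 + 19.2136 = 23.38


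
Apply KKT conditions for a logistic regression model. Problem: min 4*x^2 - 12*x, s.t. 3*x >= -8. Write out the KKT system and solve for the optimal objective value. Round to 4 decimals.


Step 1: Try lambda = 0 (constraint inactive).
Stationarity: 2*4*x - 12 = 0
x* = 12/(2*4) = 1.5
Check constraint: 3*1.5 = 4.5 >= -8 -- satisfied.
Step 2: Compute optimal value.
f(x*) = 4*1.5^2 - 12*1.5 = -9.0


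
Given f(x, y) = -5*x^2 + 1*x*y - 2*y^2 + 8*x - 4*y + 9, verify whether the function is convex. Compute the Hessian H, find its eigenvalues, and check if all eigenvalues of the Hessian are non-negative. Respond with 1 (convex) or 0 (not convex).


The Hessian of f(x,y) = -5*x^2 + 1*x*y - 2*y^2 + 8*x - 4*y + 9 is:
H = [[-10, 1], [1, -4]]
Trace = -10 - 4 = -14
Determinant = -10*-4 - (1)^2 = 39
Discriminant = (-14)^2 - 4*39 = 40.0
Eigenvalues: lambda_1 = -10.1623, lambda_2 = -3.8377
The function is not convex.

0


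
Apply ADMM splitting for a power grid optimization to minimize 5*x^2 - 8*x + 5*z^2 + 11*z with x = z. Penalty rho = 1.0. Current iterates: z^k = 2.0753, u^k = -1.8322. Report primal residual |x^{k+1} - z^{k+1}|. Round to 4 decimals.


ADMM iteration with rho = 1.0, z^k = 2.0753, u^k = -1.8322
Step 1: x-update.
Minimize 5*x^2 - 8*x + (1.0/2)*(x - 2.0753 - 1.8322)^2
FOC: (2*5 + 1.0)*x = 8 + 1.0*(2.0753 + 1.8322)
x^{k+1} = 1.0825
Step 2: z-update.
Minimize 5*z^2 + 11*z + (1.0/2)*(1.0825 - z - 1.8322)^2
FOC: (2*5 + 1.0)*z = -11 + 1.0*(1.0825 - 1.8322)
z^{k+1} = -1.0682
Step 3: u-update.
u^{k+1} = -1.8322 + 1.0825 + 1.0682 = 0.3185
Step 4: Primal residual = |1.0825 + 1.0682| = 2.1507


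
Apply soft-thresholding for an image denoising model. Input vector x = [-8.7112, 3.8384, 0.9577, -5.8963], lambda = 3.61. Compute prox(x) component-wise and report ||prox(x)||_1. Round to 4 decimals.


Soft-thresholding with lambda = 3.61:
prox(-8.7112) = sign(-8.7112)*max(|-8.7112| - 3.61, 0) = -5.1012
prox(3.8384) = sign(3.8384)*max(|3.8384| - 3.61, 0) = 0.2284
prox(0.9577) = sign(0.9577)*max(|0.9577| - 3.61, 0) = 0.0
prox(-5.8963) = sign(-5.8963)*max(|-5.8963| - 3.61, 0) = -2.2863
prox(x) = [-5.1012, 0.2284, 0.0, -2.2863]
||prox(x)||_1 = 5.1012 + 0.2284 + 0.0 + 2.2863 = 7.6159


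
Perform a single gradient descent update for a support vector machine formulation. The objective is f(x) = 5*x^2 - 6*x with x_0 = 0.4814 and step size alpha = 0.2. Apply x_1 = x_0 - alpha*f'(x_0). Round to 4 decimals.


We compute the gradient at x_0 and apply the update.
f'(x) = 10*x - 6
f'(0.4814) = 10*0.4814 - 6 = -1.186
x_1 = 0.4814 - 0.2*-1.186 = 0.7186


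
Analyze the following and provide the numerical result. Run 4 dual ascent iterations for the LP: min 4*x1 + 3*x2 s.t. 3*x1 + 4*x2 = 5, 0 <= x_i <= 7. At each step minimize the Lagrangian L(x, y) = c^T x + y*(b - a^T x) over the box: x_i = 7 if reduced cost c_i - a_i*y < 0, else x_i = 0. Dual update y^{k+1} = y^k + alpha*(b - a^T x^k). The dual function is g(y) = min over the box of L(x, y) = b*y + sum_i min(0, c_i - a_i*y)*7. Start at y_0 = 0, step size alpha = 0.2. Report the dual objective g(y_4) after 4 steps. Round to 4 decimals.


Dual ascent for LP: min 4*x1 + 3*x2, 3*x1 + 4*x2 = 5, 0 <= x_i <= 7
Step 1: y^k = 0.0, reduced costs: (4.0, 3.0)
  x^k = (0.0, 0.0), subgradient = b - a^T x = 5.0
  y^{k+1} = 0.0 + 0.2*5.0 = 1.0
Step 2: y^k = 1.0, reduced costs: (1.0, -1.0)
  x^k = (0.0, 7.0), subgradient = b - a^T x = -23.0
  y^{k+1} = 1.0 + 0.2*-23.0 = -3.6
Step 3: y^k = -3.6, reduced costs: (14.8, 17.4)
  x^k = (0.0, 0.0), subgradient = b - a^T x = 5.0
  y^{k+1} = -3.6 + 0.2*5.0 = -2.6
Step 4: y^k = -2.6, reduced costs: (11.8, 13.4)
  x^k = (0.0, 0.0), subgradient = b - a^T x = 5.0
  y^{k+1} = -2.6 + 0.2*5.0 = -1.6
Dual objective at y_4 = -1.6: reduced costs (8.8, 9.4), box minimizer x = (0.0, 0.0)
g(y_4) = b*y + (c1 - a1*y)*x1 + (c2 - a2*y)*x2 = 5*(-1.6) + 8.8*0.0 + 9.4*0.0 = -8.0 + 0.0 + 0.0 = -8.0


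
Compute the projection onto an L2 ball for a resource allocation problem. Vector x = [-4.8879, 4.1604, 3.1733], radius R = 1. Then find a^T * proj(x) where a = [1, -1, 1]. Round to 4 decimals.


Step 1: Compute ||x|| (intermediates to 6 decimals).
||x|| = sqrt((-4.8879)^2 + 4.1604^2 + 3.1733^2) = 7.16033
Step 2: Project.
Since ||x|| > R, scale = R/||x|| = 1/7.16033 = 0.139658, proj(x) = scale * x
proj(x) = [-0.682634, 0.581033, 0.443177]
Step 3: Dot product.
a^T * proj(x) = 1*(-0.682634) - 1*0.581033 + 1*0.443177 = -0.8205


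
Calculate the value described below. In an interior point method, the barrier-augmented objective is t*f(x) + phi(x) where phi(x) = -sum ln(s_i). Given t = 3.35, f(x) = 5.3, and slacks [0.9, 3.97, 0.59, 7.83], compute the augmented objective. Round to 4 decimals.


Step 1: Compute log-barrier.
ln values: [-0.1054, 1.3788, -0.5276, 2.058]
phi = -(-0.1054 + 1.3788 - 0.5276 + 2.058) = -2.8037
Step 2: Compute augmented objective.
t*f(x) = 3.35*5.3 = 17.755
Total = 17.755 - 2.8037 = 14.9513
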